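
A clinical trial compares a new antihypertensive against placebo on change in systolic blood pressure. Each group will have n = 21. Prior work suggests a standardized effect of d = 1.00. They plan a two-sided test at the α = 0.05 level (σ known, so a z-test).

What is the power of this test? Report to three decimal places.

Noncentrality parameter: δ = d·√(n/2) = 1.00 × √(21/2) = 3.2404
Critical value for a two-sided test at α = 0.05: z_{α/2} = 1.960.
Power = Φ(δ − 1.960) + Φ(−δ − 1.960) = Φ(1.280) + Φ(-5.200) = 0.8998 + 0.0000 = 0.8998.

Power ≈ 0.900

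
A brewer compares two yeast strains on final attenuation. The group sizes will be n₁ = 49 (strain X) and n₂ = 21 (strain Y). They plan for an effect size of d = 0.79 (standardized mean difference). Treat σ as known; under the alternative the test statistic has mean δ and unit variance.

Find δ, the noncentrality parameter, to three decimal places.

δ ≈ 3.029

The noncentrality parameter scales effect size by the design's sample-size factor: δ = d / √(1/n₁ + 1/n₂) = 0.79 / √(1/49 + 1/21) = 3.0289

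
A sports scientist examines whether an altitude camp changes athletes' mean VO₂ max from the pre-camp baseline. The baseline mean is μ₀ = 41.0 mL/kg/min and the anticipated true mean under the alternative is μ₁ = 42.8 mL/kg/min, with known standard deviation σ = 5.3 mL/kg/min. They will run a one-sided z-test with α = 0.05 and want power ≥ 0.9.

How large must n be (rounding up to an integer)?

Standardized effect: d = |μ₁ − μ₀| / σ = |42.8 − 41.0| / 5.3 = 0.3396
Set Φ(δ − 1.645) = 0.9; then δ − 1.645 = Φ⁻¹(0.9) = 1.282, giving δ = 2.926.
δ = d·√n ⇒ n = (δ/d)² = (2.926 / 0.3396)² = 74.25.
Rounding up, n = 75.

n = 75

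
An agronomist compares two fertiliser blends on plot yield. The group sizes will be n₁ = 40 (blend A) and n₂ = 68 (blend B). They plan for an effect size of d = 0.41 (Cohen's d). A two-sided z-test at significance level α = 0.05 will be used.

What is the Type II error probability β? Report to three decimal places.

Noncentrality parameter: δ = d / √(1/n₁ + 1/n₂) = 0.41 / √(1/40 + 1/68) = 2.0576
Critical value for a two-sided test at α = 0.05: z_{α/2} = 1.960.
Power = Φ(δ − 1.960) + Φ(−δ − 1.960) = Φ(0.098) + Φ(-4.018) = 0.5389 + 0.0000 = 0.5389.
Type II error: β = 1 − power = 1 − 0.5389 = 0.4611.

β ≈ 0.461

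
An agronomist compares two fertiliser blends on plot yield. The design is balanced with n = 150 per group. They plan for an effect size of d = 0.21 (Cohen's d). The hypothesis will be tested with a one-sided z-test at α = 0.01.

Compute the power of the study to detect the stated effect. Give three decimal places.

Noncentrality parameter: δ = d·√(n/2) = 0.21 × √(150/2) = 1.8187
Critical value for a one-sided test at α = 0.01: z_α = 2.326.
Power = P(Z > 2.326 − δ) = Φ(-0.508) = 0.3058.

Power ≈ 0.306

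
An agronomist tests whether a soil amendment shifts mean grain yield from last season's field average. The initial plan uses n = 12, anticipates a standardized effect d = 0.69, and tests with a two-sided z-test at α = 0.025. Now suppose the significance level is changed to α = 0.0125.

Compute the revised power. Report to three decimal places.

Power ≈ 0.457

δ = d·√n = 0.69 × √12 = 2.3902 (unchanged). New critical value: z_{0.0063} = 2.498.
Revised power = Φ(δ − 2.498) + Φ(−δ − 2.498) = Φ(-0.107) + Φ(-4.888) = 0.4572 + 0.0000 = 0.4572.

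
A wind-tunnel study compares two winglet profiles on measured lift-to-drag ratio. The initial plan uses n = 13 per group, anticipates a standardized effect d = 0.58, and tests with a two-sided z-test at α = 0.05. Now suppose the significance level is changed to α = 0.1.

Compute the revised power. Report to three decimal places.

δ = d·√(n/2) = 0.58 × √(13/2) = 1.4787 (unchanged). New critical value: z_{0.05} = 1.645.
Revised power = Φ(δ − 1.645) + Φ(−δ − 1.645) = Φ(-0.166) + Φ(-3.124) = 0.4340 + 0.0009 = 0.4349.

Power ≈ 0.435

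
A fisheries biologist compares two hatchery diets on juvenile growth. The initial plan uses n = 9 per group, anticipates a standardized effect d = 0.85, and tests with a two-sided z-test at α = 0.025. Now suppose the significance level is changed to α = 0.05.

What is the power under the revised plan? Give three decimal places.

δ = d·√(n/2) = 0.85 × √(9/2) = 1.8031 (unchanged). New critical value: z_{0.025} = 1.960.
Revised power = Φ(δ − 1.960) + Φ(−δ − 1.960) = Φ(-0.157) + Φ(-3.763) = 0.4377 + 0.0001 = 0.4378.

Power ≈ 0.438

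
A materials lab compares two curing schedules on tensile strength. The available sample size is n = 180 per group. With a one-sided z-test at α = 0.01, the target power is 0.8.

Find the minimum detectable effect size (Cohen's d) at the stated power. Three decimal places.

d ≈ 0.334

Required noncentrality: δ = z_{0.01} + z_{0.20} = 2.326 + 0.842 = 3.168.
δ = d·√(n/2) ⇒ d = δ/√(n/2) = 3.168/√(180/2) = 0.3339.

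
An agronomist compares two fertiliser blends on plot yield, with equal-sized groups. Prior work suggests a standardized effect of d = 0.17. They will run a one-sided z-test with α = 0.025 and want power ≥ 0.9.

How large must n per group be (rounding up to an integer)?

n = 728 per group

Set Φ(δ − 1.960) = 0.9; then δ − 1.960 = Φ⁻¹(0.9) = 1.282, giving δ = 3.242.
δ = d·√(n/2) ⇒ n = 2(δ/d)² = 2 × (3.242 / 0.17)² = 727.16.
Round up to the next whole unit.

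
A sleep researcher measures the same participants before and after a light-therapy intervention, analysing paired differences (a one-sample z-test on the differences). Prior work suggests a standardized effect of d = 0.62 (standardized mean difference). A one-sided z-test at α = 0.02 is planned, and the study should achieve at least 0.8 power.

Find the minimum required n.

n = 22

Set Φ(δ − 2.054) = 0.8; then δ − 2.054 = Φ⁻¹(0.8) = 0.842, giving δ = 2.895.
δ = d·√n ⇒ n = (δ/d)² = (2.895 / 0.62)² = 21.81.
Round up to the next whole unit.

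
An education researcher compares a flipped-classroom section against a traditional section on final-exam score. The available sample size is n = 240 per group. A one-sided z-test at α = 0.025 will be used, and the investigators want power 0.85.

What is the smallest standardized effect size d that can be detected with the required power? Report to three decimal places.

d ≈ 0.274

Required noncentrality: δ = z_{0.025} + z_{0.15} = 1.960 + 1.036 = 2.996.
δ = d·√(n/2) ⇒ d = δ/√(n/2) = 2.996/√(240/2) = 0.2735.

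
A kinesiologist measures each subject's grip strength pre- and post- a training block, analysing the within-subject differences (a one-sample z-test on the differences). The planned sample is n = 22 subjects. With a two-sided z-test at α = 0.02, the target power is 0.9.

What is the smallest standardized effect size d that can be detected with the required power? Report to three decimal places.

d ≈ 0.769

Need Φ(δ − 2.326) = 0.9, so δ = 2.326 + 1.282 = 3.608.
(The second rejection-region term Φ(−δ − z_{α/2}) is negligible and dropped.)
δ = d·√n ⇒ d = δ/√n = 3.608/√22 = 0.7692.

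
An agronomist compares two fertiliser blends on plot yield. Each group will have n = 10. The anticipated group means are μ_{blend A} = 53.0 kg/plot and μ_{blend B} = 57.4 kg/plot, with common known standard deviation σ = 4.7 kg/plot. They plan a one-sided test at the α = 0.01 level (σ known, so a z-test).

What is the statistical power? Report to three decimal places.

Standardized effect: d = |μ_{blend A} − μ_{blend B}| / σ = |53.0 − 57.4| / 4.7 = 0.9362
Noncentrality parameter: δ = d·√(n/2) = 0.9362 × √(10/2) = 2.0933
Critical value for a one-sided test at α = 0.01: z_α = 2.326.
Power = Φ(δ − 2.326) = Φ(-0.233) = 0.4079.

Power ≈ 0.408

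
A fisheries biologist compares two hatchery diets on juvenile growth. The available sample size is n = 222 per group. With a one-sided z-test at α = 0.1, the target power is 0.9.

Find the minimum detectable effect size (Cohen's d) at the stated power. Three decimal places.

Required noncentrality: δ = z_{0.1} + z_{0.10} = 1.282 + 1.282 = 2.563.
δ = d·√(n/2) ⇒ d = δ/√(n/2) = 2.563/√(222/2) = 0.2433.

d ≈ 0.243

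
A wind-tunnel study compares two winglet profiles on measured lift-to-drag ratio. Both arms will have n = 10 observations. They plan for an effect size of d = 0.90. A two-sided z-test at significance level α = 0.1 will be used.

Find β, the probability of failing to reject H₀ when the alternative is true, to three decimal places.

β ≈ 0.356

Noncentrality parameter: δ = d·√(n/2) = 0.90 × √(10/2) = 2.0125
Two-sided α = 0.1 → critical value z_{0.05} = 1.645.
Power = Φ(δ − 1.645) + Φ(−δ − 1.645) = Φ(0.368) + Φ(-3.657) = 0.6434 + 0.0001 = 0.6435.
Type II error: β = 1 − power = 1 − 0.6435 = 0.3565.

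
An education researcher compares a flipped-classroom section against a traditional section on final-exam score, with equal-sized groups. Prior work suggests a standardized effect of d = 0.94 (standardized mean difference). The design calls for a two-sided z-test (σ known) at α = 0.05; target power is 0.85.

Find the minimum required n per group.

n = 21 per group

Set Φ(δ − 1.960) = 0.85; then δ − 1.960 = Φ⁻¹(0.85) = 1.036, giving δ = 2.996.
(The Φ(−δ − z_{α/2}) term is vanishingly small for δ > 0 and is dropped in the standard sample-size formula.)
δ = d·√(n/2) ⇒ n = 2(δ/d)² = 2 × (2.996 / 0.94)² = 20.32.
Rounding up, n = 21 per group.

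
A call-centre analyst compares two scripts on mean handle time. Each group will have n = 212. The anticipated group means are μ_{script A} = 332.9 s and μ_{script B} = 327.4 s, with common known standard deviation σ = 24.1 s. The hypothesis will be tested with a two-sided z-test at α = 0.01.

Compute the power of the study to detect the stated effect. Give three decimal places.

Power ≈ 0.411

Standardized effect: d = |μ_{script A} − μ_{script B}| / σ = |332.9 − 327.4| / 24.1 = 0.2282
Noncentrality parameter: δ = d·√(n/2) = 0.2282 × √(212/2) = 2.3496
Critical value for a two-sided test at α = 0.01: z_{α/2} = 2.576.
Power = Φ(δ − 2.576) + Φ(−δ − 2.576) = Φ(-0.226) + Φ(-4.925) = 0.4105 + 0.0000 = 0.4105.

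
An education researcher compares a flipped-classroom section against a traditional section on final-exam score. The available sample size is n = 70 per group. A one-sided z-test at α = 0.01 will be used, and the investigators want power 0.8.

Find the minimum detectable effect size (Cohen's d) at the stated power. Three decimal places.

d ≈ 0.535

Required noncentrality: δ = z_{0.01} + z_{0.20} = 2.326 + 0.842 = 3.168.
δ = d·√(n/2) ⇒ d = δ/√(n/2) = 3.168/√(70/2) = 0.5355.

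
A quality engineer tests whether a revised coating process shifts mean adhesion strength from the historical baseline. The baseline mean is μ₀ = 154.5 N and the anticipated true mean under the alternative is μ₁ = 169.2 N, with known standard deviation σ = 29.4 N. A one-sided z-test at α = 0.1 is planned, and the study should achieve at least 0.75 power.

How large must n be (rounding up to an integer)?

Standardized effect: d = |μ₁ − μ₀| / σ = |169.2 − 154.5| / 29.4 = 0.5000
Set Φ(δ − 1.282) = 0.75; then δ − 1.282 = Φ⁻¹(0.75) = 0.674, giving δ = 1.956.
δ = d·√n ⇒ n = (δ/d)² = (1.956 / 0.5000)² = 15.30.
Round up to the next whole unit.

n = 16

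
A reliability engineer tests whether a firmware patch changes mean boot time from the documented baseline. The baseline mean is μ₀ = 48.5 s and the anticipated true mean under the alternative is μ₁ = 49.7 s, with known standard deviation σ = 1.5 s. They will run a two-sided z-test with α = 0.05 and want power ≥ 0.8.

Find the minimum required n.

Standardized effect: d = |μ₁ − μ₀| / σ = |49.7 − 48.5| / 1.5 = 0.8000
Set Φ(δ − 1.960) = 0.8; then δ − 1.960 = Φ⁻¹(0.8) = 0.842, giving δ = 2.802.
(The Φ(−δ − z_{α/2}) term is vanishingly small for δ > 0 and is dropped in the standard sample-size formula.)
δ = d·√n ⇒ n = (δ/d)² = (2.802 / 0.8000)² = 12.26.
Round up to the next whole unit.

n = 13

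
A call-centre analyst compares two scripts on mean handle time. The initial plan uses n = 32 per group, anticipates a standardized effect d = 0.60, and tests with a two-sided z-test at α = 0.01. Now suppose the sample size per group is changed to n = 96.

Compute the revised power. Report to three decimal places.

Power ≈ 0.943

With n = 96 per group: δ = d·√(n/2) = 0.60 × √(96/2) = 4.1569. Critical value z_{0.005} = 2.576.
Revised power = Φ(δ − 2.576) + Φ(−δ − 2.576) = Φ(1.581) + Φ(-6.733) = 0.9431 + 0.0000 = 0.9431.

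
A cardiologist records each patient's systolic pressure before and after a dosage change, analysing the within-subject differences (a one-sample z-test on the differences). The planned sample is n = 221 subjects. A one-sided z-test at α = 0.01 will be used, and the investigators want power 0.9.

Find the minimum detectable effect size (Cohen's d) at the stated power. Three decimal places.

d ≈ 0.243

Required noncentrality: δ = z_{0.01} + z_{0.10} = 2.326 + 1.282 = 3.608.
δ = d·√n ⇒ d = δ/√n = 3.608/√221 = 0.2427.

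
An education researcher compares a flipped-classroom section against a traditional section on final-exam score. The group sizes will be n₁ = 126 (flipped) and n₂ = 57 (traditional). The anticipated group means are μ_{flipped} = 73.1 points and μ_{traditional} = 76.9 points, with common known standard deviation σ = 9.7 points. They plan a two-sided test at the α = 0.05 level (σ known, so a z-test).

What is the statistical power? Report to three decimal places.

Power ≈ 0.689

Standardized effect: d = |μ_{flipped} − μ_{traditional}| / σ = |73.1 − 76.9| / 9.7 = 0.3918
Noncentrality parameter: δ = d / √(1/n₁ + 1/n₂) = 0.3918 / √(1/126 + 1/57) = 2.4542
Critical value for a two-sided test at α = 0.05: z_{α/2} = 1.960.
Power = Φ(δ − 1.960) + Φ(−δ − 1.960) = Φ(0.494) + Φ(-4.414) = 0.6894 + 0.0000 = 0.6894.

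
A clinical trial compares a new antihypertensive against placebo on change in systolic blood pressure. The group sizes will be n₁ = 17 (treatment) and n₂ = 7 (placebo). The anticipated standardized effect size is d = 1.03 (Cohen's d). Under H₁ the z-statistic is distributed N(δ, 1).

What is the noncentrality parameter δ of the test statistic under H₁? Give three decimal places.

The noncentrality parameter scales effect size by the design's sample-size factor: δ = d / √(1/n₁ + 1/n₂) = 1.03 / √(1/17 + 1/7) = 2.2935

δ ≈ 2.294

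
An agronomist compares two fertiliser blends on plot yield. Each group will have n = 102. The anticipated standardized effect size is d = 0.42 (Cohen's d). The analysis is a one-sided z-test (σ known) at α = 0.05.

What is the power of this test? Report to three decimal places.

Noncentrality parameter: δ = d·√(n/2) = 0.42 × √(102/2) = 2.9994
One-sided α = 0.05 → critical value z_{0.05} = 1.645.
Power = P(Z > 1.645 − δ) = Φ(1.355) = 0.9122.

Power ≈ 0.912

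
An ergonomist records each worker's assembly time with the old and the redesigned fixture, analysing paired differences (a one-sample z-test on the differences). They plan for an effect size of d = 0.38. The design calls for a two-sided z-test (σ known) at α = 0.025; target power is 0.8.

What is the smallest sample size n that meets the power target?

For power 0.8 need Φ(δ − z_{0.0125}) = 0.8, so δ = z_{0.0125} + z_{0.20} = 2.241 + 0.842 = 3.083.
(The Φ(−δ − z_{α/2}) term is vanishingly small for δ > 0 and is dropped in the standard sample-size formula.)
δ = d·√n ⇒ n = (δ/d)² = (3.083 / 0.38)² = 65.82.
Rounding up, n = 66.

n = 66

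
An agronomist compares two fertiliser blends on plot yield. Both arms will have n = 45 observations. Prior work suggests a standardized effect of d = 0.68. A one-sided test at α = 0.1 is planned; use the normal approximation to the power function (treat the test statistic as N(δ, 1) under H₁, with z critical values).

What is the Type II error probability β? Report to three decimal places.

Noncentrality parameter: δ = d·√(n/2) = 0.68 × √(45/2) = 3.2255
One-sided α = 0.1 → critical value z_{0.1} = 1.282.
Power = Φ(δ − 1.282) = Φ(1.944) = 0.9741.
Type II error: β = 1 − power = 1 − 0.9741 = 0.0259.

β ≈ 0.026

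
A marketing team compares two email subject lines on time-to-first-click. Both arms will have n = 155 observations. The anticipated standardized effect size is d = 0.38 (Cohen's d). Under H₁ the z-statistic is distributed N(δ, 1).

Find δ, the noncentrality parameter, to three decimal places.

δ ≈ 3.345

The noncentrality parameter scales effect size by the design's sample-size factor: δ = d·√(n/2) = 0.38 × √(155/2) = 3.3453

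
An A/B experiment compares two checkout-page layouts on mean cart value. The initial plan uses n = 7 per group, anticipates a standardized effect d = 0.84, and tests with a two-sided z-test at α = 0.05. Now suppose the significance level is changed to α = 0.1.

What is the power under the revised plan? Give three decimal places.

Power ≈ 0.471

δ = d·√(n/2) = 0.84 × √(7/2) = 1.5715 (unchanged). New critical value: z_{0.05} = 1.645.
Revised power = Φ(δ − 1.645) + Φ(−δ − 1.645) = Φ(-0.073) + Φ(-3.216) = 0.4708 + 0.0006 = 0.4714.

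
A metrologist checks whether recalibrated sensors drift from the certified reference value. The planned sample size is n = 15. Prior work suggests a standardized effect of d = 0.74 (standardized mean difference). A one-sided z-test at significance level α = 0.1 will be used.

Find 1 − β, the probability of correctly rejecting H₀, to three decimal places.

Power ≈ 0.943

Noncentrality parameter: δ = d·√n = 0.74 × √15 = 2.8660
Critical value for a one-sided test at α = 0.1: z_α = 1.282.
Power = P(Z > 1.282 − δ) = Φ(1.584) = 0.9435.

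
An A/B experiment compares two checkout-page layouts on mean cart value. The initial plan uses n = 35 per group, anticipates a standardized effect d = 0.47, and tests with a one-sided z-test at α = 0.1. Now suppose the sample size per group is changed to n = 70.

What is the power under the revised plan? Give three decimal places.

Power ≈ 0.933

With n = 70 per group: δ = d·√(n/2) = 0.47 × √(70/2) = 2.7806. Critical value z_{0.1} = 1.282.
Revised power = P(Z > 1.282 − δ) = Φ(1.499) = 0.9331.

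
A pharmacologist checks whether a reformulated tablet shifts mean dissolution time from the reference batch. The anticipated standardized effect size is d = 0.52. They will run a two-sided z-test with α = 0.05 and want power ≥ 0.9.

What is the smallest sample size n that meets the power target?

n = 39

Set Φ(δ − 1.960) = 0.9; then δ − 1.960 = Φ⁻¹(0.9) = 1.282, giving δ = 3.242.
(Ignoring the negligible lower-tail rejection probability gives the usual closed-form inversion.)
δ = d·√n ⇒ n = (δ/d)² = (3.242 / 0.52)² = 38.86.
Round up to the next whole unit.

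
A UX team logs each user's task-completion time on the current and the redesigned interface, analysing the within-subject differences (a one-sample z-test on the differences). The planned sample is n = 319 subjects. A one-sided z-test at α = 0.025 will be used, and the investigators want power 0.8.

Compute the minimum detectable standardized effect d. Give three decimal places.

Required noncentrality: δ = z_{0.025} + z_{0.20} = 1.960 + 0.842 = 2.802.
δ = d·√n ⇒ d = δ/√n = 2.802/√319 = 0.1569.

d ≈ 0.157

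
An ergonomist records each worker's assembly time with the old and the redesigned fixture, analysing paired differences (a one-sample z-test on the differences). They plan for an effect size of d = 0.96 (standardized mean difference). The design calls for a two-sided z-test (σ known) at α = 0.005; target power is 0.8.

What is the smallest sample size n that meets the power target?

n = 15

For power 0.8 need Φ(δ − z_{0.0025}) = 0.8, so δ = z_{0.0025} + z_{0.20} = 2.807 + 0.842 = 3.649.
(The Φ(−δ − z_{α/2}) term is vanishingly small for δ > 0 and is dropped in the standard sample-size formula.)
δ = d·√n ⇒ n = (δ/d)² = (3.649 / 0.96)² = 14.45.
Round up to the next whole unit.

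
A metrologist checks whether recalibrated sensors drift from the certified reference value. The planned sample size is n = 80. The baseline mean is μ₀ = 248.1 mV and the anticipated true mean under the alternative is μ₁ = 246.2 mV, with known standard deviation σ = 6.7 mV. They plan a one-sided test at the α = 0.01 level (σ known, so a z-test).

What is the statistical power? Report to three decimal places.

Standardized effect: d = |μ₁ − μ₀| / σ = |246.2 − 248.1| / 6.7 = 0.2836
Noncentrality parameter: δ = d·√n = 0.2836 × √80 = 2.5364
Critical value for a one-sided test at α = 0.01: z_α = 2.326.
Power = P(Z > 2.326 − δ) = Φ(0.210) = 0.5832.

Power ≈ 0.583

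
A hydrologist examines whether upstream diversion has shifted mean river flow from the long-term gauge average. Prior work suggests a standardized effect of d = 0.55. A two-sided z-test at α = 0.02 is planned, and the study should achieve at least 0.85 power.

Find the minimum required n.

For power 0.85 need Φ(δ − z_{0.01}) = 0.85, so δ = z_{0.01} + z_{0.15} = 2.326 + 1.036 = 3.363.
(For δ > 0 the lower-tail rejection region contributes negligibly to power, so the one-term inversion is standard.)
δ = d·√n ⇒ n = (δ/d)² = (3.363 / 0.55)² = 37.38.
Round up to the next whole unit.

n = 38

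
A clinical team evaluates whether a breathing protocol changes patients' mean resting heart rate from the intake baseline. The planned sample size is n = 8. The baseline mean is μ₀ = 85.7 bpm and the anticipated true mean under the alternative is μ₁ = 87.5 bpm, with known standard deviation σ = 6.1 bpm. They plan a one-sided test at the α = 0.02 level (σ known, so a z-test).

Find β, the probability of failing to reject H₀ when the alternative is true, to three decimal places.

Standardized effect: d = |μ₁ − μ₀| / σ = |87.5 − 85.7| / 6.1 = 0.2951
Noncentrality parameter: δ = d·√n = 0.2951 × √8 = 0.8346
One-sided α = 0.02 → critical value z_{0.02} = 2.054.
Power = Φ(δ − 2.054) = Φ(-1.219) = 0.1114.
Type II error: β = 1 − power = 1 − 0.1114 = 0.8886.

β ≈ 0.889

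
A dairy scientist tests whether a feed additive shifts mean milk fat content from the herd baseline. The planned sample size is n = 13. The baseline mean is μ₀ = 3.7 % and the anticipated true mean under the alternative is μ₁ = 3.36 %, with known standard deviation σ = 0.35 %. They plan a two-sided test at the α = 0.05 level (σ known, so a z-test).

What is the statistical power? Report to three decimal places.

Standardized effect: d = |μ₁ − μ₀| / σ = |3.36 − 3.7| / 0.35 = 0.9714
Noncentrality parameter: δ = d·√n = 0.9714 × √13 = 3.5025
Two-sided α = 0.05 → critical value z_{0.025} = 1.960.
Power = Φ(δ − 1.960) + Φ(−δ − 1.960) = Φ(1.543) + Φ(-5.462) = 0.9385 + 0.0000 = 0.9385.

Power ≈ 0.939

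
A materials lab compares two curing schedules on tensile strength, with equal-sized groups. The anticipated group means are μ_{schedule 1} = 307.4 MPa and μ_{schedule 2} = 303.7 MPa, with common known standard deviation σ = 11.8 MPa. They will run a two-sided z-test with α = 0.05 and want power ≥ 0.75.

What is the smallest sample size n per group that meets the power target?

n = 142 per group

Standardized effect: d = |μ_{schedule 1} − μ_{schedule 2}| / σ = |307.4 − 303.7| / 11.8 = 0.3136
Set Φ(δ − 1.960) = 0.75; then δ − 1.960 = Φ⁻¹(0.75) = 0.674, giving δ = 2.634.
(The Φ(−δ − z_{α/2}) term is vanishingly small for δ > 0 and is dropped in the standard sample-size formula.)
δ = d·√(n/2) ⇒ n = 2(δ/d)² = 2 × (2.634 / 0.3136)² = 141.18.
Round up to the next whole unit.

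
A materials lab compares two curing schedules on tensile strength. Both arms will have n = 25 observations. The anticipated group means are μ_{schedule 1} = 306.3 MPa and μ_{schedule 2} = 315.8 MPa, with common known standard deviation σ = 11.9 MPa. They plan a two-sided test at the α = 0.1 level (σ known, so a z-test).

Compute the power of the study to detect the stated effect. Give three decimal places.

Standardized effect: d = |μ_{schedule 1} − μ_{schedule 2}| / σ = |306.3 − 315.8| / 11.9 = 0.7983
Noncentrality parameter: δ = d·√(n/2) = 0.7983 × √(25/2) = 2.8225
Critical value for a two-sided test at α = 0.1: z_{α/2} = 1.645.
Power = Φ(δ − 1.645) + Φ(−δ − 1.645) = Φ(1.178) + Φ(-4.467) = 0.8805 + 0.0000 = 0.8805.

Power ≈ 0.881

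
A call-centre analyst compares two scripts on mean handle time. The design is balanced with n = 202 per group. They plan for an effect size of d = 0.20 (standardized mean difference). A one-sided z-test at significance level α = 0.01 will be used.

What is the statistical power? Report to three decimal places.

Noncentrality parameter: λ = d·√(n/2) = 0.20 × √(202/2) = 2.0100
One-sided α = 0.01 → critical value z_{0.01} = 2.326.
Power = Φ(λ − 2.326) = Φ(-0.316) = 0.3759.

Power ≈ 0.376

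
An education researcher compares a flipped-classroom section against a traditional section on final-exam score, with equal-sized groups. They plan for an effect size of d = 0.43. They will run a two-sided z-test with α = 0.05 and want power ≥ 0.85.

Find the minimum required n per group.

Set Φ(δ − 1.960) = 0.85; then δ − 1.960 = Φ⁻¹(0.85) = 1.036, giving δ = 2.996.
(Ignoring the negligible lower-tail rejection probability gives the usual closed-form inversion.)
δ = d·√(n/2) ⇒ n = 2(δ/d)² = 2 × (2.996 / 0.43)² = 97.12.
Round up to the next whole unit.

n = 98 per group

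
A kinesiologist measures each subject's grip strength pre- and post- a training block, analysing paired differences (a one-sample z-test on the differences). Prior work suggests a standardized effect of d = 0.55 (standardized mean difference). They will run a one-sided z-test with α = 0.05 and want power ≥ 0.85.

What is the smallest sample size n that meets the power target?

For power 0.85 need Φ(δ − z_{0.05}) = 0.85, so δ = z_{0.05} + z_{0.15} = 1.645 + 1.036 = 2.681.
δ = d·√n ⇒ n = (δ/d)² = (2.681 / 0.55)² = 23.77.
Rounding up, n = 24.

n = 24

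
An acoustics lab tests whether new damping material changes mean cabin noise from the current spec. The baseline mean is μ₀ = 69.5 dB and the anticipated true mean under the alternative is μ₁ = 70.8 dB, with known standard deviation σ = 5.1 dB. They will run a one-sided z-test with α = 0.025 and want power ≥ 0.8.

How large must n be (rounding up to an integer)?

n = 121

Standardized effect: d = |μ₁ − μ₀| / σ = |70.8 − 69.5| / 5.1 = 0.2549
Set Φ(δ − 1.960) = 0.8; then δ − 1.960 = Φ⁻¹(0.8) = 0.842, giving δ = 2.802.
δ = d·√n ⇒ n = (δ/d)² = (2.802 / 0.2549)² = 120.80.
Round up to the next whole unit.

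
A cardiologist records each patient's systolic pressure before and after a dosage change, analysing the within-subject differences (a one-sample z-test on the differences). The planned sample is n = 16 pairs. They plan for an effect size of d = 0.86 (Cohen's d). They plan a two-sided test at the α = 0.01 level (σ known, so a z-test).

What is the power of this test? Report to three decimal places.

Power ≈ 0.806

Noncentrality parameter: δ = d·√n = 0.86 × √16 = 3.4400
Two-sided α = 0.01 → critical value z_{0.005} = 2.576.
Power = Φ(δ − 2.576) + Φ(−δ − 2.576) = Φ(0.864) + Φ(-6.016) = 0.8063 + 0.0000 = 0.8063.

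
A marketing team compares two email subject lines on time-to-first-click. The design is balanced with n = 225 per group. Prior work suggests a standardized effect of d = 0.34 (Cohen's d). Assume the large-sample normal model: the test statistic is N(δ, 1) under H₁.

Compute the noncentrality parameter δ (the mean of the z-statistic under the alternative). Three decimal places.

δ = d·√(n/2) = 0.34 × √(225/2) = 3.6062

δ ≈ 3.606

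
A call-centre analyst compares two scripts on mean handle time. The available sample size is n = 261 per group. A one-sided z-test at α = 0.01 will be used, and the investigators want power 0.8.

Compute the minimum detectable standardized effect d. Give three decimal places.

Need Φ(δ − 2.326) = 0.8, so δ = 2.326 + 0.842 = 3.168.
δ = d·√(n/2) ⇒ d = δ/√(n/2) = 3.168/√(261/2) = 0.2773.

d ≈ 0.277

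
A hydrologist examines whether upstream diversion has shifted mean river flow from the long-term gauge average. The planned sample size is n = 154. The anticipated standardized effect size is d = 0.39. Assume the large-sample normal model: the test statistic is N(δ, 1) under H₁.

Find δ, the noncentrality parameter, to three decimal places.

The noncentrality parameter scales effect size by the design's sample-size factor: δ = d·√n = 0.39 × √154 = 4.8398

δ ≈ 4.840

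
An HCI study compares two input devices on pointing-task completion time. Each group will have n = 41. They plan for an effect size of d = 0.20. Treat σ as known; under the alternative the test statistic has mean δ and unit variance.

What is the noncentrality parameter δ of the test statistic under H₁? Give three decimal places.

δ ≈ 0.906

δ = d·√(n/2) = 0.20 × √(41/2) = 0.9055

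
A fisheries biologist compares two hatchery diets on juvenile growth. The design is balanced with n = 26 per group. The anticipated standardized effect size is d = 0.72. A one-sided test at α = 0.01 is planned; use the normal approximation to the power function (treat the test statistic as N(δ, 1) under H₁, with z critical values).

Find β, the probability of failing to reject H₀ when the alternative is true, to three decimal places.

Noncentrality parameter: δ = d·√(n/2) = 0.72 × √(26/2) = 2.5960
One-sided α = 0.01 → critical value z_{0.01} = 2.326.
Power = P(Z > 2.326 − δ) = Φ(0.270) = 0.6063.
Type II error: β = 1 − power = 1 − 0.6063 = 0.3937.

β ≈ 0.394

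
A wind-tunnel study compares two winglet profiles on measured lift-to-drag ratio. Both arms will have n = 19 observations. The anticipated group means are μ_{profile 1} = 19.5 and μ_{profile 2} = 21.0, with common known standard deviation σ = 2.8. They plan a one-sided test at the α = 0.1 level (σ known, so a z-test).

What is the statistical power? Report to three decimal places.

Power ≈ 0.644

Standardized effect: d = |μ_{profile 1} − μ_{profile 2}| / σ = |19.5 − 21.0| / 2.8 = 0.5357
Noncentrality parameter: δ = d·√(n/2) = 0.5357 × √(19/2) = 1.6512
Critical value for a one-sided test at α = 0.1: z_α = 1.282.
Power = P(Z > 1.282 − δ) = Φ(0.370) = 0.6442.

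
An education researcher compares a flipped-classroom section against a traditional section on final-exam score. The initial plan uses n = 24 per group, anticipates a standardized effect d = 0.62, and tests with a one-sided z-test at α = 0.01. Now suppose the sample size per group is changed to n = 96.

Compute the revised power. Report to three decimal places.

With n = 96 per group: δ = d·√(n/2) = 0.62 × √(96/2) = 4.2955. Critical value z_{0.01} = 2.326.
Revised power = Φ(δ − 2.326) = Φ(1.969) = 0.9755.

Power ≈ 0.976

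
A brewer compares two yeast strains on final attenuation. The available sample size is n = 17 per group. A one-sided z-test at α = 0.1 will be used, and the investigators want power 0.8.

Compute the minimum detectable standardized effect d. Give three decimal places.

d ≈ 0.728

Need Φ(δ − 1.282) = 0.8, so δ = 1.282 + 0.842 = 2.123.
δ = d·√(n/2) ⇒ d = δ/√(n/2) = 2.123/√(17/2) = 0.7282.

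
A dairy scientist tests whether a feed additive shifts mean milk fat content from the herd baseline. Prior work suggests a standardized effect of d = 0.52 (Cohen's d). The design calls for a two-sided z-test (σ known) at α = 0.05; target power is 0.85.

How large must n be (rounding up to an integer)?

n = 34

For power 0.85 need Φ(δ − z_{0.025}) = 0.85, so δ = z_{0.025} + z_{0.15} = 1.960 + 1.036 = 2.996.
(Ignoring the negligible lower-tail rejection probability gives the usual closed-form inversion.)
δ = d·√n ⇒ n = (δ/d)² = (2.996 / 0.52)² = 33.20.
Round up to the next whole unit.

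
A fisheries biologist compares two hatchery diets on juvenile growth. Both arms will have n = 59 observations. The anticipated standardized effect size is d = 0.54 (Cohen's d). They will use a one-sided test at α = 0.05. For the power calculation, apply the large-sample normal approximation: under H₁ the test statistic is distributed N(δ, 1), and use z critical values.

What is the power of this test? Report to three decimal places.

Power ≈ 0.901

Noncentrality parameter: δ = d·√(n/2) = 0.54 × √(59/2) = 2.9330
Critical value for a one-sided test at α = 0.05: z_α = 1.645.
Power = Φ(δ − 1.645) = Φ(1.288) = 0.9011.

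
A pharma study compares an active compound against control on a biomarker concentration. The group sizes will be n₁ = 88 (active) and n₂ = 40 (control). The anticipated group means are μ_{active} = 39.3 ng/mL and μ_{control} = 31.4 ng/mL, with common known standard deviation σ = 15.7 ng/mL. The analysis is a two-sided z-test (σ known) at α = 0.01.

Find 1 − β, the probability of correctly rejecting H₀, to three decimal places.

Standardized effect: d = |μ_{active} − μ_{control}| / σ = |39.3 − 31.4| / 15.7 = 0.5032
Noncentrality parameter: δ = d / √(1/n₁ + 1/n₂) = 0.5032 / √(1/88 + 1/40) = 2.6387
Critical value for a two-sided test at α = 0.01: z_{α/2} = 2.576.
Power = Φ(δ − 2.576) + Φ(−δ − 2.576) = Φ(0.063) + Φ(-5.215) = 0.5251 + 0.0000 = 0.5251.

Power ≈ 0.525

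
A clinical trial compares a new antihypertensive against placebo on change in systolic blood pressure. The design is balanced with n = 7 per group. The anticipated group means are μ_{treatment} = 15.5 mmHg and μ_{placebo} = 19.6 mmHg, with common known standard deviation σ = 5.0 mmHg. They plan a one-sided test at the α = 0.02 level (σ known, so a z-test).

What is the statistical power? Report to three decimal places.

Power ≈ 0.302

Standardized effect: d = |μ_{treatment} − μ_{placebo}| / σ = |15.5 − 19.6| / 5.0 = 0.8200
Noncentrality parameter: δ = d·√(n/2) = 0.8200 × √(7/2) = 1.5341
Critical value for a one-sided test at α = 0.02: z_α = 2.054.
Power = P(Z > 2.054 − δ) = Φ(-0.520) = 0.3016.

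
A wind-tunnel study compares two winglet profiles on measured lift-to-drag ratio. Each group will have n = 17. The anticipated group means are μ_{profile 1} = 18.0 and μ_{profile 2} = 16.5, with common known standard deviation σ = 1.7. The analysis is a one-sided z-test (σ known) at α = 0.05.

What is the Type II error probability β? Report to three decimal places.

Standardized effect: d = |μ_{profile 1} − μ_{profile 2}| / σ = |18.0 − 16.5| / 1.7 = 0.8824
Noncentrality parameter: λ = d·√(n/2) = 0.8824 × √(17/2) = 2.5725
Critical value for a one-sided test at α = 0.05: z_α = 1.645.
Power = Φ(λ − 1.645) = Φ(0.928) = 0.8232.
Type II error: β = 1 − power = 1 − 0.8232 = 0.1768.

β ≈ 0.177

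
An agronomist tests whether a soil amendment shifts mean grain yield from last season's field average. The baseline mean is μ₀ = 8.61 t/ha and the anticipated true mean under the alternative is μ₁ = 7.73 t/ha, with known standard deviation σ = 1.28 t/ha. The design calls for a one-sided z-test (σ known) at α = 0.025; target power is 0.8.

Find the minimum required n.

Standardized effect: d = |μ₁ − μ₀| / σ = |7.73 − 8.61| / 1.28 = 0.6875
Set Φ(δ − 1.960) = 0.8; then δ − 1.960 = Φ⁻¹(0.8) = 0.842, giving δ = 2.802.
δ = d·√n ⇒ n = (δ/d)² = (2.802 / 0.6875)² = 16.61.
Round up to the next whole unit.

n = 17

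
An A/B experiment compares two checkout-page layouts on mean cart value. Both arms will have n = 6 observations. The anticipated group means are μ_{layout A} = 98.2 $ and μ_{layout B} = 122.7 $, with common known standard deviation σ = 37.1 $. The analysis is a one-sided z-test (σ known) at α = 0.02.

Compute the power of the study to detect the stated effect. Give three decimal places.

Standardized effect: d = |μ_{layout A} − μ_{layout B}| / σ = |98.2 − 122.7| / 37.1 = 0.6604
Noncentrality parameter: δ = d·√(n/2) = 0.6604 × √(6/2) = 1.1438
One-sided α = 0.02 → critical value z_{0.02} = 2.054.
Power = Φ(δ − 2.054) = Φ(-0.910) = 0.1814.

Power ≈ 0.181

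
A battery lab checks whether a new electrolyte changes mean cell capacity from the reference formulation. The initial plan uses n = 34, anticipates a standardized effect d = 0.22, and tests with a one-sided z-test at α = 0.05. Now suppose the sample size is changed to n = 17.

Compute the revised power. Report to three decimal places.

Power ≈ 0.230

With n = 17: δ = d·√n = 0.22 × √17 = 0.9071. Critical value z_{0.05} = 1.645.
Revised power = P(Z > 1.645 − δ) = Φ(-0.738) = 0.2303.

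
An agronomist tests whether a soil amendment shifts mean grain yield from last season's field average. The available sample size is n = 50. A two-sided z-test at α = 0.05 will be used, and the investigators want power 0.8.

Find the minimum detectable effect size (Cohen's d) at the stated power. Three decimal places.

Need Φ(δ − 1.960) = 0.8, so δ = 1.960 + 0.842 = 2.802.
(The second rejection-region term Φ(−δ − z_{α/2}) is negligible and dropped.)
δ = d·√n ⇒ d = δ/√n = 2.802/√50 = 0.3962.

d ≈ 0.396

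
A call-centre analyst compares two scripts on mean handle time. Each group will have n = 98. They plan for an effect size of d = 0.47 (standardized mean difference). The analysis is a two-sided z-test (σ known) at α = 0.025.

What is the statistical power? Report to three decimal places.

Noncentrality parameter: δ = d·√(n/2) = 0.47 × √(98/2) = 3.2900
Critical value for a two-sided test at α = 0.025: z_{α/2} = 2.241.
Power = Φ(δ − 2.241) + Φ(−δ − 2.241) = Φ(1.049) + Φ(-5.531) = 0.8528 + 0.0000 = 0.8528.

Power ≈ 0.853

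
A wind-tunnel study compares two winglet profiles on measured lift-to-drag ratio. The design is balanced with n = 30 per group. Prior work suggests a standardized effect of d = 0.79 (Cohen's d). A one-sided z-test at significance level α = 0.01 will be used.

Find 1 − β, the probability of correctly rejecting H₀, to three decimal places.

Noncentrality parameter: δ = d·√(n/2) = 0.79 × √(30/2) = 3.0597
Critical value for a one-sided test at α = 0.01: z_α = 2.326.
Power = Φ(δ − 2.326) = Φ(0.733) = 0.7683.

Power ≈ 0.768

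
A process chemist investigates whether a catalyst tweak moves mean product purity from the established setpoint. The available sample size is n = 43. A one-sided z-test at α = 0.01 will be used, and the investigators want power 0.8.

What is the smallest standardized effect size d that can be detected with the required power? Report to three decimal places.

d ≈ 0.483

Required noncentrality: δ = z_{0.01} + z_{0.20} = 2.326 + 0.842 = 3.168.
δ = d·√n ⇒ d = δ/√n = 3.168/√43 = 0.4831.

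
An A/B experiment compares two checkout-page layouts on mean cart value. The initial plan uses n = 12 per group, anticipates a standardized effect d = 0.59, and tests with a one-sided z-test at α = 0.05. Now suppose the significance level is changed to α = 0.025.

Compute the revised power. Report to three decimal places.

Power ≈ 0.303

δ = d·√(n/2) = 0.59 × √(12/2) = 1.4452 (unchanged). New critical value: z_{0.025} = 1.960.
Revised power = P(Z > 1.960 − δ) = Φ(-0.515) = 0.3034.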